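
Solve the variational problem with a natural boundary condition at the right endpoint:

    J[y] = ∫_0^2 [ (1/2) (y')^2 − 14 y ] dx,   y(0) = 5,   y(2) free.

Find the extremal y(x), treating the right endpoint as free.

The Lagrangian L = (1/2) (y')^2 − 14 y gives
    ∂L/∂y = −14,   ∂L/∂y' = y'.
Euler-Lagrange: d/dx(y') − (−14) = 0, i.e. y'' + 14 = 0, so
    y(x) = −(14/2) x^2 + C1 x + C2.
Fixed left endpoint y(0) = 5 ⇒ C2 = 5.
The right endpoint x = 2 is free, so the natural (transversality) condition is ∂L/∂y' |_{x=2} = 0, i.e. y'(2) = 0.
Compute y'(x) = −14 x + C1, so y'(2) = −28 + C1 = 0 ⇒ C1 = 28.
Therefore the extremal is
    y(x) = −7 x^2 + 28 x + 5.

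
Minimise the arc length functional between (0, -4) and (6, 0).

Arc-length functional: J[y] = ∫ sqrt(1 + (y')^2) dx.
Lagrangian L = sqrt(1 + (y')^2) has no explicit y dependence, so ∂L/∂y = 0 and the Euler-Lagrange equation gives
    d/dx( y' / sqrt(1 + (y')^2) ) = 0  ⇒  y' / sqrt(1 + (y')^2) = const.
Hence y' is constant, so y(x) is affine.
Fitting the endpoints (0, -4) and (6, 0):
    slope m = (0 − (-4)) / (6 − 0) = 2/3,
    intercept c = (-4) − m·0 = -4.
Extremal: y(x) = (2/3) x - 4.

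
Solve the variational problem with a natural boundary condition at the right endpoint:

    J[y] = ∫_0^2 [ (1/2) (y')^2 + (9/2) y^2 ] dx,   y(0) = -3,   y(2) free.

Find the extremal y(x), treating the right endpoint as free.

The Lagrangian L = (1/2) (y')^2 + (9/2) y^2 gives
    ∂L/∂y = 9 y,   ∂L/∂y' = y'.
Euler-Lagrange: y'' − 9 y = 0.
With k = 3, the general solution is
    y(x) = A cosh(3 x) + B sinh(3 x).
Fixed left endpoint y(0) = -3 ⇒ A = -3.
The right endpoint x = 2 is free, so the natural (transversality) condition is ∂L/∂y' |_{x=2} = 0, i.e. y'(2) = 0.
Compute y'(x) = A k sinh(k x) + B k cosh(k x), so
    y'(2) = A k sinh(k·2) + B k cosh(k·2) = 0
    ⇒ B = −A tanh(k·2) = 3 tanh(3·2).
Therefore the extremal is
    y(x) = −3 cosh(3 x) + 3 tanh(3·2) sinh(3 x).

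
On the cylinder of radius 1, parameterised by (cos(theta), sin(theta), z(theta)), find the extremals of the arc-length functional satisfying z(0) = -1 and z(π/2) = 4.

Parameterise the cylinder of radius R = 1 as
    r(θ) = (cos θ, sin θ, z(θ)).
The arc-length element is
    ds = sqrt(1 + (dz/dθ)^2) dθ,
so the Lagrangian is L = sqrt(1 + z'^2).
L depends on z' only, not on z or θ, so ∂L/∂z = 0 and
    ∂L/∂z' = z' / sqrt(1 + z'^2).
The Euler-Lagrange equation gives
    d/dθ( z' / sqrt(1 + z'^2) ) = 0,
so z' is constant. Integrating once:
    z(θ) = a θ + b,
a helix on the cylinder (a straight line when the cylinder is unrolled). The constants a, b are determined by the endpoint conditions.
With endpoint conditions z(0) = -1 and z(π/2) = 4: from z(0) = b we get b = -1, and a·π/2 + -1 = 4 gives a = 10/π, so
    z(θ) = (10/π) θ − 1.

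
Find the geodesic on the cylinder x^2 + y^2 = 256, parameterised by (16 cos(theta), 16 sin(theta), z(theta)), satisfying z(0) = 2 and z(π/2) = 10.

Parameterise the cylinder of radius R = 16 as
    r(θ) = (16 cos θ, 16 sin θ, z(θ)).
The arc-length element is
    ds = sqrt(256 + (dz/dθ)^2) dθ,
so the Lagrangian is L = sqrt(256 + z'^2).
L depends on z' only, not on z or θ, so ∂L/∂z = 0 and
    ∂L/∂z' = z' / sqrt(256 + z'^2).
The Euler-Lagrange equation gives
    d/dθ( z' / sqrt(256 + z'^2) ) = 0,
so z' is constant. Integrating once:
    z(θ) = a θ + b,
a helix on the cylinder (a straight line when the cylinder is unrolled). The constants a, b are determined by the endpoint conditions.
With endpoint conditions z(0) = 2 and z(π/2) = 10: from z(0) = b we get b = 2, and a·π/2 + 2 = 10 gives a = 16/π, so
    z(θ) = (16/π) θ + 2.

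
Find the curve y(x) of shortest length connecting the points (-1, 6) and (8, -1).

Arc-length functional: J[y] = ∫ sqrt(1 + (y')^2) dx.
Lagrangian L = sqrt(1 + (y')^2) has no explicit y dependence, so ∂L/∂y = 0 and the Euler-Lagrange equation gives
    d/dx( y' / sqrt(1 + (y')^2) ) = 0  ⇒  y' / sqrt(1 + (y')^2) = const.
Hence y' is constant, so y(x) is affine.
Fitting the endpoints (-1, 6) and (8, -1):
    slope m = ((-1) − 6) / (8 − (-1)) = -7/9,
    intercept c = 6 − m·(-1) = 47/9.
Extremal: y(x) = (-7/9) x + 47/9.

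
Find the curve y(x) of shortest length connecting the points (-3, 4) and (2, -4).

Arc-length functional: J[y] = ∫ sqrt(1 + (y')^2) dx.
Lagrangian L = sqrt(1 + (y')^2) has no explicit y dependence, so ∂L/∂y = 0 and the Euler-Lagrange equation gives
    d/dx( y' / sqrt(1 + (y')^2) ) = 0  ⇒  y' / sqrt(1 + (y')^2) = const.
Hence y' is constant, so y(x) is affine.
Fitting the endpoints (-3, 4) and (2, -4):
    slope m = ((-4) − 4) / (2 − (-3)) = -8/5,
    intercept c = 4 − m·(-3) = -4/5.
Extremal: y(x) = (-8/5) x - 4/5.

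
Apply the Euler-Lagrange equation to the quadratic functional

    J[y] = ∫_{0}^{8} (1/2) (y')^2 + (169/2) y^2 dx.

The Lagrangian is L = (1/2) (y')^2 + (169/2) y^2.
Compute ∂L/∂y = 169y, ∂L/∂y' = y'.
The Euler-Lagrange equation d/dx(∂L/∂y') − ∂L/∂y = 0 reduces to
    y'' − 169 y = 0.
Its general solution is
    y(x) = A e^(13x) + B e^(−13x),
with A, B fixed by the endpoint conditions.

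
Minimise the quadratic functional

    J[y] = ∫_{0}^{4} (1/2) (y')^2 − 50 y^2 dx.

The Lagrangian is L = (1/2) (y')^2 − 50 y^2.
Compute ∂L/∂y = -100y, ∂L/∂y' = y'.
The Euler-Lagrange equation d/dx(∂L/∂y') − ∂L/∂y = 0 reduces to
    y'' + 100 y = 0.
Its general solution is
    y(x) = A sin(10x) + B cos(10x),
with A, B fixed by the endpoint conditions.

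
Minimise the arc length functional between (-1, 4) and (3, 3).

Arc-length functional: J[y] = ∫ sqrt(1 + (y')^2) dx.
Lagrangian L = sqrt(1 + (y')^2) has no explicit y dependence, so ∂L/∂y = 0 and the Euler-Lagrange equation gives
    d/dx( y' / sqrt(1 + (y')^2) ) = 0  ⇒  y' / sqrt(1 + (y')^2) = const.
Hence y' is constant, so y(x) is affine.
Fitting the endpoints (-1, 4) and (3, 3):
    slope m = (3 − 4) / (3 − (-1)) = -1/4,
    intercept c = 4 − m·(-1) = 15/4.
Extremal: y(x) = (-1/4) x + 15/4.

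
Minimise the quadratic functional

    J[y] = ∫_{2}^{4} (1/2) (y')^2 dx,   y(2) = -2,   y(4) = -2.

The Lagrangian is L = (1/2) (y')^2.
Compute ∂L/∂y = 0, ∂L/∂y' = y'.
The Euler-Lagrange equation d/dx(∂L/∂y') − ∂L/∂y = 0 reduces to
    y'' = 0.
Its general solution is
    y(x) = A x + B,
with A, B fixed by the endpoint conditions.
Applying the endpoint conditions y(2) = -2 and y(4) = -2: solve A·2 + B = -2 and A·4 + B = -2. Subtracting gives A(4 − 2) = -2 − -2, so A = 0, and B = -2 − A·2 = -2. Therefore
    y(x) = -2.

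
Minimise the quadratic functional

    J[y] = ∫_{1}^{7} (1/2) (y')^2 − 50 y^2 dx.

The Lagrangian is L = (1/2) (y')^2 − 50 y^2.
Compute ∂L/∂y = -100y, ∂L/∂y' = y'.
The Euler-Lagrange equation d/dx(∂L/∂y') − ∂L/∂y = 0 reduces to
    y'' + 100 y = 0.
Its general solution is
    y(x) = A sin(10x) + B cos(10x),
with A, B fixed by the endpoint conditions.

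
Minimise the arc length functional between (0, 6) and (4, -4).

Arc-length functional: J[y] = ∫ sqrt(1 + (y')^2) dx.
Lagrangian L = sqrt(1 + (y')^2) has no explicit y dependence, so ∂L/∂y = 0 and the Euler-Lagrange equation gives
    d/dx( y' / sqrt(1 + (y')^2) ) = 0  ⇒  y' / sqrt(1 + (y')^2) = const.
Hence y' is constant, so y(x) is affine.
Fitting the endpoints (0, 6) and (4, -4):
    slope m = ((-4) − 6) / (4 − 0) = -5/2,
    intercept c = 6 − m·0 = 6.
Extremal: y(x) = (-5/2) x + 6.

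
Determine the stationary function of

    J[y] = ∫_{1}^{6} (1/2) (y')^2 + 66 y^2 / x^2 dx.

The Lagrangian is L = (1/2) (y')^2 + 66 y^2 / x^2.
Compute ∂L/∂y = 132y/x^2, ∂L/∂y' = y'.
The Euler-Lagrange equation d/dx(∂L/∂y') − ∂L/∂y = 0 reduces to
    y'' − 132/x^2 · y = 0  (x > 0).
Its general solution is
    y(x) = A x^12 + B x^(-11),
with A, B fixed by the endpoint conditions.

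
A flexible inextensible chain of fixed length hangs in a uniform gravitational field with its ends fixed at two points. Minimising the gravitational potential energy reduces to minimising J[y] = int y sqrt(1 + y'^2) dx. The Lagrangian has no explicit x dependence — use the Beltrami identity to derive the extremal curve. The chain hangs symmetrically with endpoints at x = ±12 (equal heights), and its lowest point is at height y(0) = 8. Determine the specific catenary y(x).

The Lagrangian L(y, y') = y sqrt(1 + y'^2) has no explicit x dependence, so the Beltrami identity applies:
    L − y' ∂L/∂y' = C.
Compute ∂L/∂y' = y · y' / sqrt(1 + y'^2). Then
    L − y' ∂L/∂y'
    = y sqrt(1 + y'^2) − y · y'^2 / sqrt(1 + y'^2)
    = y (1 + y'^2 − y'^2) / sqrt(1 + y'^2)
    = y / sqrt(1 + y'^2) = C.
Squaring gives y^2 = C^2 (1 + y'^2), i.e.
    y'^2 = y^2 / C^2 − 1.
Separating variables,
    dy / sqrt(y^2 − C^2) = dx / C,
and integrating gives arccosh(y / C) = (x − a)/C, so
    y(x) = C cosh((x − a)/C),
the catenary. The constants C and a are fixed by the two endpoint conditions (and, for the hanging-chain problem, the length constraint selects C).
Now fit the given data. The endpoints x = ±12 are symmetric at equal height, so the catenary is even about its minimum: a = 0 and y(x) = C cosh(x/C). The lowest point is y(0) = C cosh(0) = C, and we are told y(0) = 8, so C = 8. Therefore
    y(x) = 8 cosh(x/8),
and at the endpoints
    y(±12) = 8 cosh(12/8).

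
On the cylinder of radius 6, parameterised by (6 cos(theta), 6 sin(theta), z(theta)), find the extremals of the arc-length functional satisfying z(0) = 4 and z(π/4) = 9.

Parameterise the cylinder of radius R = 6 as
    r(θ) = (6 cos θ, 6 sin θ, z(θ)).
The arc-length element is
    ds = sqrt(36 + (dz/dθ)^2) dθ,
so the Lagrangian is L = sqrt(36 + z'^2).
L depends on z' only, not on z or θ, so ∂L/∂z = 0 and
    ∂L/∂z' = z' / sqrt(36 + z'^2).
The Euler-Lagrange equation gives
    d/dθ( z' / sqrt(36 + z'^2) ) = 0,
so z' is constant. Integrating once:
    z(θ) = a θ + b,
a helix on the cylinder (a straight line when the cylinder is unrolled). The constants a, b are determined by the endpoint conditions.
With endpoint conditions z(0) = 4 and z(π/4) = 9: from z(0) = b we get b = 4, and a·π/4 + 4 = 9 gives a = 20/π, so
    z(θ) = (20/π) θ + 4.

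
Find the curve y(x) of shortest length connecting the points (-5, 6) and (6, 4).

Arc-length functional: J[y] = ∫ sqrt(1 + (y')^2) dx.
Lagrangian L = sqrt(1 + (y')^2) has no explicit y dependence, so ∂L/∂y = 0 and the Euler-Lagrange equation gives
    d/dx( y' / sqrt(1 + (y')^2) ) = 0  ⇒  y' / sqrt(1 + (y')^2) = const.
Hence y' is constant, so y(x) is affine.
Fitting the endpoints (-5, 6) and (6, 4):
    slope m = (4 − 6) / (6 − (-5)) = -2/11,
    intercept c = 6 − m·(-5) = 56/11.
Extremal: y(x) = (-2/11) x + 56/11.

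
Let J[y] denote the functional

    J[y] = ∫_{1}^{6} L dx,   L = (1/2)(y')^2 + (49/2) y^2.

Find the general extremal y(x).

The Lagrangian is L = (1/2)(y')^2 + (49/2) y^2.
∂L/∂y = 49y.
∂L/∂y' = y'.
The Euler-Lagrange equation d/dx(∂L/∂y') − ∂L/∂y = 0 becomes:
    y'' - 49 y = 0
General solution: y(x) = A e^(7x) + B e^(-7x), where A and B are arbitrary constants fixed by the endpoint conditions.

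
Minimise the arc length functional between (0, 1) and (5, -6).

Arc-length functional: J[y] = ∫ sqrt(1 + (y')^2) dx.
Lagrangian L = sqrt(1 + (y')^2) has no explicit y dependence, so ∂L/∂y = 0 and the Euler-Lagrange equation gives
    d/dx( y' / sqrt(1 + (y')^2) ) = 0  ⇒  y' / sqrt(1 + (y')^2) = const.
Hence y' is constant, so y(x) is affine.
Fitting the endpoints (0, 1) and (5, -6):
    slope m = ((-6) − 1) / (5 − 0) = -7/5,
    intercept c = 1 − m·0 = 1.
Extremal: y(x) = (-7/5) x + 1.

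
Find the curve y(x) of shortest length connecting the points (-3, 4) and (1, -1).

Arc-length functional: J[y] = ∫ sqrt(1 + (y')^2) dx.
Lagrangian L = sqrt(1 + (y')^2) has no explicit y dependence, so ∂L/∂y = 0 and the Euler-Lagrange equation gives
    d/dx( y' / sqrt(1 + (y')^2) ) = 0  ⇒  y' / sqrt(1 + (y')^2) = const.
Hence y' is constant, so y(x) is affine.
Fitting the endpoints (-3, 4) and (1, -1):
    slope m = ((-1) − 4) / (1 − (-3)) = -5/4,
    intercept c = 4 − m·(-3) = 1/4.
Extremal: y(x) = (-5/4) x + 1/4.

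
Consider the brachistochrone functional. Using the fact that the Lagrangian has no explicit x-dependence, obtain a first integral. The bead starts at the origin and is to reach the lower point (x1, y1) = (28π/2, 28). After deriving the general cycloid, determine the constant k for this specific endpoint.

The Lagrangian L = sqrt((1 + y'^2) / y) has no explicit x dependence, so the Beltrami identity applies:
    L − y' ∂L/∂y' = C.
Compute ∂L/∂y' = y' / sqrt(y (1 + y'^2)).
Substitute:
    sqrt((1 + y'^2)/y) − y'·y' / sqrt(y (1 + y'^2))
    = (1 + y'^2) / sqrt(y (1 + y'^2)) − y'^2 / sqrt(y (1 + y'^2))
    = 1 / sqrt(y (1 + y'^2)) = C.
Squaring and rearranging gives the first integral
    y (1 + y'^2) = 1/C^2 =: k   (constant).
Solving this first-order ODE by the substitution
    y = (k/2)(1 − cos θ)
yields the cycloid parameterisation
    x(θ) = (k/2)(θ − sin θ),   y(θ) = (k/2)(1 − cos θ).
The constant k is fixed by the endpoint condition.
Now fit the given lower endpoint (x1, y1) = (28π/2, 28). At the bottom of the first arch (θ = π), the parametric equations give
    y(π) = (k/2)(1 − cos π) = k,
    x(π) = (k/2)(π − sin π) = kπ/2.
Matching y(π) = 28 gives k = 28, consistent with x(π) = 28π/2. Therefore the specific cycloid is
    x(θ) = (28/2)(θ − sin θ),   y(θ) = (28/2)(1 − cos θ).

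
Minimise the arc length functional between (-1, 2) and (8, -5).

Arc-length functional: J[y] = ∫ sqrt(1 + (y')^2) dx.
Lagrangian L = sqrt(1 + (y')^2) has no explicit y dependence, so ∂L/∂y = 0 and the Euler-Lagrange equation gives
    d/dx( y' / sqrt(1 + (y')^2) ) = 0  ⇒  y' / sqrt(1 + (y')^2) = const.
Hence y' is constant, so y(x) is affine.
Fitting the endpoints (-1, 2) and (8, -5):
    slope m = ((-5) − 2) / (8 − (-1)) = -7/9,
    intercept c = 2 − m·(-1) = 11/9.
Extremal: y(x) = (-7/9) x + 11/9.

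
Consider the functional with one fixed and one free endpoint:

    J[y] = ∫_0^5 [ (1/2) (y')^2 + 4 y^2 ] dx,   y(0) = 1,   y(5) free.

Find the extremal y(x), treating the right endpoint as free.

The Lagrangian L = (1/2) (y')^2 + 4 y^2 gives
    ∂L/∂y = 8 y,   ∂L/∂y' = y'.
Euler-Lagrange: y'' − 8 y = 0.
With k = sqrt(8), the general solution is
    y(x) = A cosh(sqrt(8) x) + B sinh(sqrt(8) x).
Fixed left endpoint y(0) = 1 ⇒ A = 1.
The right endpoint x = 5 is free, so the natural (transversality) condition is ∂L/∂y' |_{x=5} = 0, i.e. y'(5) = 0.
Compute y'(x) = A k sinh(k x) + B k cosh(k x), so
    y'(5) = A k sinh(k·5) + B k cosh(k·5) = 0
    ⇒ B = −A tanh(k·5) = − tanh(sqrt(8)·5).
Therefore the extremal is
    y(x) = cosh(sqrt(8) x) − tanh(sqrt(8)·5) sinh(sqrt(8) x).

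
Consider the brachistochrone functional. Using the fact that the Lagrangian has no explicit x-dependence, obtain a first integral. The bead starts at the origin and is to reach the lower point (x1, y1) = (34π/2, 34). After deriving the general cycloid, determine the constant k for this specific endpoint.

The Lagrangian L = sqrt((1 + y'^2) / y) has no explicit x dependence, so the Beltrami identity applies:
    L − y' ∂L/∂y' = C.
Compute ∂L/∂y' = y' / sqrt(y (1 + y'^2)).
Substitute:
    sqrt((1 + y'^2)/y) − y'·y' / sqrt(y (1 + y'^2))
    = (1 + y'^2) / sqrt(y (1 + y'^2)) − y'^2 / sqrt(y (1 + y'^2))
    = 1 / sqrt(y (1 + y'^2)) = C.
Squaring and rearranging gives the first integral
    y (1 + y'^2) = 1/C^2 =: k   (constant).
Solving this first-order ODE by the substitution
    y = (k/2)(1 − cos θ)
yields the cycloid parameterisation
    x(θ) = (k/2)(θ − sin θ),   y(θ) = (k/2)(1 − cos θ).
The constant k is fixed by the endpoint condition.
Now fit the given lower endpoint (x1, y1) = (34π/2, 34). At the bottom of the first arch (θ = π), the parametric equations give
    y(π) = (k/2)(1 − cos π) = k,
    x(π) = (k/2)(π − sin π) = kπ/2.
Matching y(π) = 34 gives k = 34, consistent with x(π) = 34π/2. Therefore the specific cycloid is
    x(θ) = (34/2)(θ − sin θ),   y(θ) = (34/2)(1 − cos θ).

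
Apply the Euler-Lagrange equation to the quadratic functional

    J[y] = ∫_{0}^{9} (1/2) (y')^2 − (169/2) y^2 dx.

The Lagrangian is L = (1/2) (y')^2 − (169/2) y^2.
Compute ∂L/∂y = -169y, ∂L/∂y' = y'.
The Euler-Lagrange equation d/dx(∂L/∂y') − ∂L/∂y = 0 reduces to
    y'' + 169 y = 0.
Its general solution is
    y(x) = A sin(13x) + B cos(13x),
with A, B fixed by the endpoint conditions.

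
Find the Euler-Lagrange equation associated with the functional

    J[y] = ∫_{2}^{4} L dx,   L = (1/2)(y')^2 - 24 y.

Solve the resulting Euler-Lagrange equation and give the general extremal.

The Lagrangian is L = (1/2)(y')^2 - 24 y.
∂L/∂y = -24.
∂L/∂y' = y'.
The Euler-Lagrange equation d/dx(∂L/∂y') − ∂L/∂y = 0 becomes:
    y'' + 24 = 0
General solution: y(x) = -12 x^2 + A x + B, where A and B are arbitrary constants fixed by the endpoint conditions.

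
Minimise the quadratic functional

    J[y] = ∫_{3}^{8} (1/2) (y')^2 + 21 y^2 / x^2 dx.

The Lagrangian is L = (1/2) (y')^2 + 21 y^2 / x^2.
Compute ∂L/∂y = 42y/x^2, ∂L/∂y' = y'.
The Euler-Lagrange equation d/dx(∂L/∂y') − ∂L/∂y = 0 reduces to
    y'' − 42/x^2 · y = 0  (x > 0).
Its general solution is
    y(x) = A x^7 + B x^(-6),
with A, B fixed by the endpoint conditions.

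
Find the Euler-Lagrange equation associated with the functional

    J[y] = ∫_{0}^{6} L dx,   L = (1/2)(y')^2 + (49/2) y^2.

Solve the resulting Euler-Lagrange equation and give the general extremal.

The Lagrangian is L = (1/2)(y')^2 + (49/2) y^2.
∂L/∂y = 49y.
∂L/∂y' = y'.
The Euler-Lagrange equation d/dx(∂L/∂y') − ∂L/∂y = 0 becomes:
    y'' - 49 y = 0
General solution: y(x) = A e^(7x) + B e^(-7x), where A and B are arbitrary constants fixed by the endpoint conditions.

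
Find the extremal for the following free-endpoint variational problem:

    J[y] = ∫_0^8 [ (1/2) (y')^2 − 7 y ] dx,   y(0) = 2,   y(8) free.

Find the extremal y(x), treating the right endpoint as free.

The Lagrangian L = (1/2) (y')^2 − 7 y gives
    ∂L/∂y = −7,   ∂L/∂y' = y'.
Euler-Lagrange: d/dx(y') − (−7) = 0, i.e. y'' + 7 = 0, so
    y(x) = −(7/2) x^2 + C1 x + C2.
Fixed left endpoint y(0) = 2 ⇒ C2 = 2.
The right endpoint x = 8 is free, so the natural (transversality) condition is ∂L/∂y' |_{x=8} = 0, i.e. y'(8) = 0.
Compute y'(x) = −7 x + C1, so y'(8) = −56 + C1 = 0 ⇒ C1 = 56.
Therefore the extremal is
    y(x) = −(7/2) x^2 + 56 x + 2.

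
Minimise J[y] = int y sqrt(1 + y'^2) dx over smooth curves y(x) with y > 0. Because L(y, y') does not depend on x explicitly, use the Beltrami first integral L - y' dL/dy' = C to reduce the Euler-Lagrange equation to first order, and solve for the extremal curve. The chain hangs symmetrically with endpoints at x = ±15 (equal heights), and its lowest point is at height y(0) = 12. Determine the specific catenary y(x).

The Lagrangian L(y, y') = y sqrt(1 + y'^2) has no explicit x dependence, so the Beltrami identity applies:
    L − y' ∂L/∂y' = C.
Compute ∂L/∂y' = y · y' / sqrt(1 + y'^2). Then
    L − y' ∂L/∂y'
    = y sqrt(1 + y'^2) − y · y'^2 / sqrt(1 + y'^2)
    = y (1 + y'^2 − y'^2) / sqrt(1 + y'^2)
    = y / sqrt(1 + y'^2) = C.
Squaring gives y^2 = C^2 (1 + y'^2), i.e.
    y'^2 = y^2 / C^2 − 1.
Separating variables,
    dy / sqrt(y^2 − C^2) = dx / C,
and integrating gives arccosh(y / C) = (x − a)/C, so
    y(x) = C cosh((x − a)/C),
the catenary. The constants C and a are fixed by the two endpoint conditions (and, for the hanging-chain problem, the length constraint selects C).
Now fit the given data. The endpoints x = ±15 are symmetric at equal height, so the catenary is even about its minimum: a = 0 and y(x) = C cosh(x/C). The lowest point is y(0) = C cosh(0) = C, and we are told y(0) = 12, so C = 12. Therefore
    y(x) = 12 cosh(x/12),
and at the endpoints
    y(±15) = 12 cosh(15/12).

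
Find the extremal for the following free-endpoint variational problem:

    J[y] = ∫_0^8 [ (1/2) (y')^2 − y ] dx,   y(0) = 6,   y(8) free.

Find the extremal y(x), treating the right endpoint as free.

The Lagrangian L = (1/2) (y')^2 − y gives
    ∂L/∂y = −1,   ∂L/∂y' = y'.
Euler-Lagrange: d/dx(y') − (−1) = 0, i.e. y'' + 1 = 0, so
    y(x) = −(1/2) x^2 + C1 x + C2.
Fixed left endpoint y(0) = 6 ⇒ C2 = 6.
The right endpoint x = 8 is free, so the natural (transversality) condition is ∂L/∂y' |_{x=8} = 0, i.e. y'(8) = 0.
Compute y'(x) = −1 x + C1, so y'(8) = −8 + C1 = 0 ⇒ C1 = 8.
Therefore the extremal is
    y(x) = −x^2/2 + 8 x + 6.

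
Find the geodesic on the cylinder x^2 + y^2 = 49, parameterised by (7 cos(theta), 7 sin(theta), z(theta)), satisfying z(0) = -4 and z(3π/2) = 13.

Parameterise the cylinder of radius R = 7 as
    r(θ) = (7 cos θ, 7 sin θ, z(θ)).
The arc-length element is
    ds = sqrt(49 + (dz/dθ)^2) dθ,
so the Lagrangian is L = sqrt(49 + z'^2).
L depends on z' only, not on z or θ, so ∂L/∂z = 0 and
    ∂L/∂z' = z' / sqrt(49 + z'^2).
The Euler-Lagrange equation gives
    d/dθ( z' / sqrt(49 + z'^2) ) = 0,
so z' is constant. Integrating once:
    z(θ) = a θ + b,
a helix on the cylinder (a straight line when the cylinder is unrolled). The constants a, b are determined by the endpoint conditions.
With endpoint conditions z(0) = -4 and z(3π/2) = 13: from z(0) = b we get b = -4, and a·3π/2 + -4 = 13 gives a = 34/(3π), so
    z(θ) = (34/(3π)) θ − 4.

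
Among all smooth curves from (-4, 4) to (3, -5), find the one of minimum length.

Arc-length functional: J[y] = ∫ sqrt(1 + (y')^2) dx.
Lagrangian L = sqrt(1 + (y')^2) has no explicit y dependence, so ∂L/∂y = 0 and the Euler-Lagrange equation gives
    d/dx( y' / sqrt(1 + (y')^2) ) = 0  ⇒  y' / sqrt(1 + (y')^2) = const.
Hence y' is constant, so y(x) is affine.
Fitting the endpoints (-4, 4) and (3, -5):
    slope m = ((-5) − 4) / (3 − (-4)) = -9/7,
    intercept c = 4 − m·(-4) = -8/7.
Extremal: y(x) = (-9/7) x - 8/7.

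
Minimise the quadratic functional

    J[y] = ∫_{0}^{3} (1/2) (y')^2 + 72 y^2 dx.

The Lagrangian is L = (1/2) (y')^2 + 72 y^2.
Compute ∂L/∂y = 144y, ∂L/∂y' = y'.
The Euler-Lagrange equation d/dx(∂L/∂y') − ∂L/∂y = 0 reduces to
    y'' − 144 y = 0.
Its general solution is
    y(x) = A e^(12x) + B e^(−12x),
with A, B fixed by the endpoint conditions.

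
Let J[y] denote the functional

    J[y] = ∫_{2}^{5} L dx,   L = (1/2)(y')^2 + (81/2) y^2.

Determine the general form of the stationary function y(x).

The Lagrangian is L = (1/2)(y')^2 + (81/2) y^2.
∂L/∂y = 81y.
∂L/∂y' = y'.
The Euler-Lagrange equation d/dx(∂L/∂y') − ∂L/∂y = 0 becomes:
    y'' - 81 y = 0
General solution: y(x) = A e^(9x) + B e^(-9x), where A and B are arbitrary constants fixed by the endpoint conditions.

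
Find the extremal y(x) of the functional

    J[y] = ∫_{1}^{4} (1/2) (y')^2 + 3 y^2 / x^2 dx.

The Lagrangian is L = (1/2) (y')^2 + 3 y^2 / x^2.
Compute ∂L/∂y = 6y/x^2, ∂L/∂y' = y'.
The Euler-Lagrange equation d/dx(∂L/∂y') − ∂L/∂y = 0 reduces to
    y'' − 6/x^2 · y = 0  (x > 0).
Its general solution is
    y(x) = A x^3 + B x^(-2),
with A, B fixed by the endpoint conditions.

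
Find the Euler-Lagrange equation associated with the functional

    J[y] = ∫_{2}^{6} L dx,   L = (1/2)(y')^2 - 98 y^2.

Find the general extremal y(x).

The Lagrangian is L = (1/2)(y')^2 - 98 y^2.
∂L/∂y = -196y.
∂L/∂y' = y'.
The Euler-Lagrange equation d/dx(∂L/∂y') − ∂L/∂y = 0 becomes:
    y'' + 196 y = 0
General solution: y(x) = A sin(14x) + B cos(14x), where A and B are arbitrary constants fixed by the endpoint conditions.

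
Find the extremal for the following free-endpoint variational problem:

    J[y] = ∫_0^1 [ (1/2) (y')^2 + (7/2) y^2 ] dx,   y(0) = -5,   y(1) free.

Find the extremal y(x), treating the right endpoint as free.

The Lagrangian L = (1/2) (y')^2 + (7/2) y^2 gives
    ∂L/∂y = 7 y,   ∂L/∂y' = y'.
Euler-Lagrange: y'' − 7 y = 0.
With k = sqrt(7), the general solution is
    y(x) = A cosh(sqrt(7) x) + B sinh(sqrt(7) x).
Fixed left endpoint y(0) = -5 ⇒ A = -5.
The right endpoint x = 1 is free, so the natural (transversality) condition is ∂L/∂y' |_{x=1} = 0, i.e. y'(1) = 0.
Compute y'(x) = A k sinh(k x) + B k cosh(k x), so
    y'(1) = A k sinh(k·1) + B k cosh(k·1) = 0
    ⇒ B = −A tanh(k·1) = 5 tanh(sqrt(7)·1).
Therefore the extremal is
    y(x) = −5 cosh(sqrt(7) x) + 5 tanh(sqrt(7)·1) sinh(sqrt(7) x).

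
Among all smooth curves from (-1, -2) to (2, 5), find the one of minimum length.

Arc-length functional: J[y] = ∫ sqrt(1 + (y')^2) dx.
Lagrangian L = sqrt(1 + (y')^2) has no explicit y dependence, so ∂L/∂y = 0 and the Euler-Lagrange equation gives
    d/dx( y' / sqrt(1 + (y')^2) ) = 0  ⇒  y' / sqrt(1 + (y')^2) = const.
Hence y' is constant, so y(x) is affine.
Fitting the endpoints (-1, -2) and (2, 5):
    slope m = (5 − (-2)) / (2 − (-1)) = 7/3,
    intercept c = (-2) − m·(-1) = 1/3.
Extremal: y(x) = (7/3) x + 1/3.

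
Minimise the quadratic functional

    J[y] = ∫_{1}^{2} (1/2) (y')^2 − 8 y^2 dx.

The Lagrangian is L = (1/2) (y')^2 − 8 y^2.
Compute ∂L/∂y = -16y, ∂L/∂y' = y'.
The Euler-Lagrange equation d/dx(∂L/∂y') − ∂L/∂y = 0 reduces to
    y'' + 16 y = 0.
Its general solution is
    y(x) = A sin(4x) + B cos(4x),
with A, B fixed by the endpoint conditions.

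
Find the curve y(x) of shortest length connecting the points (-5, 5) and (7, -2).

Arc-length functional: J[y] = ∫ sqrt(1 + (y')^2) dx.
Lagrangian L = sqrt(1 + (y')^2) has no explicit y dependence, so ∂L/∂y = 0 and the Euler-Lagrange equation gives
    d/dx( y' / sqrt(1 + (y')^2) ) = 0  ⇒  y' / sqrt(1 + (y')^2) = const.
Hence y' is constant, so y(x) is affine.
Fitting the endpoints (-5, 5) and (7, -2):
    slope m = ((-2) − 5) / (7 − (-5)) = -7/12,
    intercept c = 5 − m·(-5) = 25/12.
Extremal: y(x) = (-7/12) x + 25/12.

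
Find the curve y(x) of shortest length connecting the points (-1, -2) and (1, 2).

Arc-length functional: J[y] = ∫ sqrt(1 + (y')^2) dx.
Lagrangian L = sqrt(1 + (y')^2) has no explicit y dependence, so ∂L/∂y = 0 and the Euler-Lagrange equation gives
    d/dx( y' / sqrt(1 + (y')^2) ) = 0  ⇒  y' / sqrt(1 + (y')^2) = const.
Hence y' is constant, so y(x) is affine.
Fitting the endpoints (-1, -2) and (1, 2):
    slope m = (2 − (-2)) / (1 − (-1)) = 2,
    intercept c = (-2) − m·(-1) = 0.
Extremal: y(x) = 2 x.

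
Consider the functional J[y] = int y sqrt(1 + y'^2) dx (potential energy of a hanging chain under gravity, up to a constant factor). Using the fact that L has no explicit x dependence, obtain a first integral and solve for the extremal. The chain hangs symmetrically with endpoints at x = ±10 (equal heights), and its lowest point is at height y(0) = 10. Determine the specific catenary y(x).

The Lagrangian L(y, y') = y sqrt(1 + y'^2) has no explicit x dependence, so the Beltrami identity applies:
    L − y' ∂L/∂y' = C.
Compute ∂L/∂y' = y · y' / sqrt(1 + y'^2). Then
    L − y' ∂L/∂y'
    = y sqrt(1 + y'^2) − y · y'^2 / sqrt(1 + y'^2)
    = y (1 + y'^2 − y'^2) / sqrt(1 + y'^2)
    = y / sqrt(1 + y'^2) = C.
Squaring gives y^2 = C^2 (1 + y'^2), i.e.
    y'^2 = y^2 / C^2 − 1.
Separating variables,
    dy / sqrt(y^2 − C^2) = dx / C,
and integrating gives arccosh(y / C) = (x − a)/C, so
    y(x) = C cosh((x − a)/C),
the catenary. The constants C and a are fixed by the two endpoint conditions (and, for the hanging-chain problem, the length constraint selects C).
Now fit the given data. The endpoints x = ±10 are symmetric at equal height, so the catenary is even about its minimum: a = 0 and y(x) = C cosh(x/C). The lowest point is y(0) = C cosh(0) = C, and we are told y(0) = 10, so C = 10. Therefore
    y(x) = 10 cosh(x/10),
and at the endpoints
    y(±10) = 10 cosh(10/10).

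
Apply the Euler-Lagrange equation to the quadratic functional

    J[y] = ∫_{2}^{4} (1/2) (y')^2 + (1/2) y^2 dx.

The Lagrangian is L = (1/2) (y')^2 + (1/2) y^2.
Compute ∂L/∂y = y, ∂L/∂y' = y'.
The Euler-Lagrange equation d/dx(∂L/∂y') − ∂L/∂y = 0 reduces to
    y'' − y = 0.
Its general solution is
    y(x) = A e^x + B e^(−x),
with A, B fixed by the endpoint conditions.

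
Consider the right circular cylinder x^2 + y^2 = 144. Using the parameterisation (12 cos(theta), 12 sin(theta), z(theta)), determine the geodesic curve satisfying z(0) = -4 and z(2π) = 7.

Parameterise the cylinder of radius R = 12 as
    r(θ) = (12 cos θ, 12 sin θ, z(θ)).
The arc-length element is
    ds = sqrt(144 + (dz/dθ)^2) dθ,
so the Lagrangian is L = sqrt(144 + z'^2).
L depends on z' only, not on z or θ, so ∂L/∂z = 0 and
    ∂L/∂z' = z' / sqrt(144 + z'^2).
The Euler-Lagrange equation gives
    d/dθ( z' / sqrt(144 + z'^2) ) = 0,
so z' is constant. Integrating once:
    z(θ) = a θ + b,
a helix on the cylinder (a straight line when the cylinder is unrolled). The constants a, b are determined by the endpoint conditions.
With endpoint conditions z(0) = -4 and z(2π) = 7: from z(0) = b we get b = -4, and a·2π + -4 = 7 gives a = 11/(2π), so
    z(θ) = (11/(2π)) θ − 4.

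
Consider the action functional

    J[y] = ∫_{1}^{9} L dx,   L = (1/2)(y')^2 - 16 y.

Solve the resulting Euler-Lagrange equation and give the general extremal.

The Lagrangian is L = (1/2)(y')^2 - 16 y.
∂L/∂y = -16.
∂L/∂y' = y'.
The Euler-Lagrange equation d/dx(∂L/∂y') − ∂L/∂y = 0 becomes:
    y'' + 16 = 0
General solution: y(x) = -8 x^2 + A x + B, where A and B are arbitrary constants fixed by the endpoint conditions.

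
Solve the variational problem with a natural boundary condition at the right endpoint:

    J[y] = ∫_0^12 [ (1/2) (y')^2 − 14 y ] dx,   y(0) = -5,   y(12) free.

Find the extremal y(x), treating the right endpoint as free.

The Lagrangian L = (1/2) (y')^2 − 14 y gives
    ∂L/∂y = −14,   ∂L/∂y' = y'.
Euler-Lagrange: d/dx(y') − (−14) = 0, i.e. y'' + 14 = 0, so
    y(x) = −(14/2) x^2 + C1 x + C2.
Fixed left endpoint y(0) = -5 ⇒ C2 = -5.
The right endpoint x = 12 is free, so the natural (transversality) condition is ∂L/∂y' |_{x=12} = 0, i.e. y'(12) = 0.
Compute y'(x) = −14 x + C1, so y'(12) = −168 + C1 = 0 ⇒ C1 = 168.
Therefore the extremal is
    y(x) = −7 x^2 + 168 x − 5.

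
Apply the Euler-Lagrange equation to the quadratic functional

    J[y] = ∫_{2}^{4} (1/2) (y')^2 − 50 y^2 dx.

The Lagrangian is L = (1/2) (y')^2 − 50 y^2.
Compute ∂L/∂y = -100y, ∂L/∂y' = y'.
The Euler-Lagrange equation d/dx(∂L/∂y') − ∂L/∂y = 0 reduces to
    y'' + 100 y = 0.
Its general solution is
    y(x) = A sin(10x) + B cos(10x),
with A, B fixed by the endpoint conditions.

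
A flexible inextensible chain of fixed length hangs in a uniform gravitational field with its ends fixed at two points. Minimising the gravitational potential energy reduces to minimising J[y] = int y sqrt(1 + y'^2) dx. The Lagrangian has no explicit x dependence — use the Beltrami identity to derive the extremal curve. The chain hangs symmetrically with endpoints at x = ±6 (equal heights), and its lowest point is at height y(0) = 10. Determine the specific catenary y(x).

The Lagrangian L(y, y') = y sqrt(1 + y'^2) has no explicit x dependence, so the Beltrami identity applies:
    L − y' ∂L/∂y' = C.
Compute ∂L/∂y' = y · y' / sqrt(1 + y'^2). Then
    L − y' ∂L/∂y'
    = y sqrt(1 + y'^2) − y · y'^2 / sqrt(1 + y'^2)
    = y (1 + y'^2 − y'^2) / sqrt(1 + y'^2)
    = y / sqrt(1 + y'^2) = C.
Squaring gives y^2 = C^2 (1 + y'^2), i.e.
    y'^2 = y^2 / C^2 − 1.
Separating variables,
    dy / sqrt(y^2 − C^2) = dx / C,
and integrating gives arccosh(y / C) = (x − a)/C, so
    y(x) = C cosh((x − a)/C),
the catenary. The constants C and a are fixed by the two endpoint conditions (and, for the hanging-chain problem, the length constraint selects C).
Now fit the given data. The endpoints x = ±6 are symmetric at equal height, so the catenary is even about its minimum: a = 0 and y(x) = C cosh(x/C). The lowest point is y(0) = C cosh(0) = C, and we are told y(0) = 10, so C = 10. Therefore
    y(x) = 10 cosh(x/10),
and at the endpoints
    y(±6) = 10 cosh(6/10).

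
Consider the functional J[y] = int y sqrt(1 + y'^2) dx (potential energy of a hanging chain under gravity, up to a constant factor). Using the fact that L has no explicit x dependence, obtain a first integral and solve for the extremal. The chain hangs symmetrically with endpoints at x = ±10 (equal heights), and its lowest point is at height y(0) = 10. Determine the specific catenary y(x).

The Lagrangian L(y, y') = y sqrt(1 + y'^2) has no explicit x dependence, so the Beltrami identity applies:
    L − y' ∂L/∂y' = C.
Compute ∂L/∂y' = y · y' / sqrt(1 + y'^2). Then
    L − y' ∂L/∂y'
    = y sqrt(1 + y'^2) − y · y'^2 / sqrt(1 + y'^2)
    = y (1 + y'^2 − y'^2) / sqrt(1 + y'^2)
    = y / sqrt(1 + y'^2) = C.
Squaring gives y^2 = C^2 (1 + y'^2), i.e.
    y'^2 = y^2 / C^2 − 1.
Separating variables,
    dy / sqrt(y^2 − C^2) = dx / C,
and integrating gives arccosh(y / C) = (x − a)/C, so
    y(x) = C cosh((x − a)/C),
the catenary. The constants C and a are fixed by the two endpoint conditions (and, for the hanging-chain problem, the length constraint selects C).
Now fit the given data. The endpoints x = ±10 are symmetric at equal height, so the catenary is even about its minimum: a = 0 and y(x) = C cosh(x/C). The lowest point is y(0) = C cosh(0) = C, and we are told y(0) = 10, so C = 10. Therefore
    y(x) = 10 cosh(x/10),
and at the endpoints
    y(±10) = 10 cosh(10/10).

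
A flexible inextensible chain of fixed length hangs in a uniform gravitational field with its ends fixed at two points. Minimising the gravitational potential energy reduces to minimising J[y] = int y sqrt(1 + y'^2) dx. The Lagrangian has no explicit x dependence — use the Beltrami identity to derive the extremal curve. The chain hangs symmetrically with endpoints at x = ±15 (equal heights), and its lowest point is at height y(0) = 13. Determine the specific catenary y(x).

The Lagrangian L(y, y') = y sqrt(1 + y'^2) has no explicit x dependence, so the Beltrami identity applies:
    L − y' ∂L/∂y' = C.
Compute ∂L/∂y' = y · y' / sqrt(1 + y'^2). Then
    L − y' ∂L/∂y'
    = y sqrt(1 + y'^2) − y · y'^2 / sqrt(1 + y'^2)
    = y (1 + y'^2 − y'^2) / sqrt(1 + y'^2)
    = y / sqrt(1 + y'^2) = C.
Squaring gives y^2 = C^2 (1 + y'^2), i.e.
    y'^2 = y^2 / C^2 − 1.
Separating variables,
    dy / sqrt(y^2 − C^2) = dx / C,
and integrating gives arccosh(y / C) = (x − a)/C, so
    y(x) = C cosh((x − a)/C),
the catenary. The constants C and a are fixed by the two endpoint conditions (and, for the hanging-chain problem, the length constraint selects C).
Now fit the given data. The endpoints x = ±15 are symmetric at equal height, so the catenary is even about its minimum: a = 0 and y(x) = C cosh(x/C). The lowest point is y(0) = C cosh(0) = C, and we are told y(0) = 13, so C = 13. Therefore
    y(x) = 13 cosh(x/13),
and at the endpoints
    y(±15) = 13 cosh(15/13).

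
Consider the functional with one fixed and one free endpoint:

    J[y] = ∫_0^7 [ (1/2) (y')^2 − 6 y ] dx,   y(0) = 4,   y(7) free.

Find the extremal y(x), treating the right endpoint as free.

The Lagrangian L = (1/2) (y')^2 − 6 y gives
    ∂L/∂y = −6,   ∂L/∂y' = y'.
Euler-Lagrange: d/dx(y') − (−6) = 0, i.e. y'' + 6 = 0, so
    y(x) = −(6/2) x^2 + C1 x + C2.
Fixed left endpoint y(0) = 4 ⇒ C2 = 4.
The right endpoint x = 7 is free, so the natural (transversality) condition is ∂L/∂y' |_{x=7} = 0, i.e. y'(7) = 0.
Compute y'(x) = −6 x + C1, so y'(7) = −42 + C1 = 0 ⇒ C1 = 42.
Therefore the extremal is
    y(x) = −3 x^2 + 42 x + 4.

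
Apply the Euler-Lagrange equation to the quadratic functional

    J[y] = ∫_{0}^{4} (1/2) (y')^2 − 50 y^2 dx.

The Lagrangian is L = (1/2) (y')^2 − 50 y^2.
Compute ∂L/∂y = -100y, ∂L/∂y' = y'.
The Euler-Lagrange equation d/dx(∂L/∂y') − ∂L/∂y = 0 reduces to
    y'' + 100 y = 0.
Its general solution is
    y(x) = A sin(10x) + B cos(10x),
with A, B fixed by the endpoint conditions.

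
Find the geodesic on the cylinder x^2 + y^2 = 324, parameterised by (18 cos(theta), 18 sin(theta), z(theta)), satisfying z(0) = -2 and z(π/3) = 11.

Parameterise the cylinder of radius R = 18 as
    r(θ) = (18 cos θ, 18 sin θ, z(θ)).
The arc-length element is
    ds = sqrt(324 + (dz/dθ)^2) dθ,
so the Lagrangian is L = sqrt(324 + z'^2).
L depends on z' only, not on z or θ, so ∂L/∂z = 0 and
    ∂L/∂z' = z' / sqrt(324 + z'^2).
The Euler-Lagrange equation gives
    d/dθ( z' / sqrt(324 + z'^2) ) = 0,
so z' is constant. Integrating once:
    z(θ) = a θ + b,
a helix on the cylinder (a straight line when the cylinder is unrolled). The constants a, b are determined by the endpoint conditions.
With endpoint conditions z(0) = -2 and z(π/3) = 11: from z(0) = b we get b = -2, and a·π/3 + -2 = 11 gives a = 39/π, so
    z(θ) = (39/π) θ − 2.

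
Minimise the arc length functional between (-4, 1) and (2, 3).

Arc-length functional: J[y] = ∫ sqrt(1 + (y')^2) dx.
Lagrangian L = sqrt(1 + (y')^2) has no explicit y dependence, so ∂L/∂y = 0 and the Euler-Lagrange equation gives
    d/dx( y' / sqrt(1 + (y')^2) ) = 0  ⇒  y' / sqrt(1 + (y')^2) = const.
Hence y' is constant, so y(x) is affine.
Fitting the endpoints (-4, 1) and (2, 3):
    slope m = (3 − 1) / (2 − (-4)) = 1/3,
    intercept c = 1 − m·(-4) = 7/3.
Extremal: y(x) = (1/3) x + 7/3.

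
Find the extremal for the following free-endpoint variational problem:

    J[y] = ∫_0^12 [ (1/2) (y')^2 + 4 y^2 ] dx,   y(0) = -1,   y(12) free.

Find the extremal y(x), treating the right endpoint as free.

The Lagrangian L = (1/2) (y')^2 + 4 y^2 gives
    ∂L/∂y = 8 y,   ∂L/∂y' = y'.
Euler-Lagrange: y'' − 8 y = 0.
With k = sqrt(8), the general solution is
    y(x) = A cosh(sqrt(8) x) + B sinh(sqrt(8) x).
Fixed left endpoint y(0) = -1 ⇒ A = -1.
The right endpoint x = 12 is free, so the natural (transversality) condition is ∂L/∂y' |_{x=12} = 0, i.e. y'(12) = 0.
Compute y'(x) = A k sinh(k x) + B k cosh(k x), so
    y'(12) = A k sinh(k·12) + B k cosh(k·12) = 0
    ⇒ B = −A tanh(k·12) = tanh(sqrt(8)·12).
Therefore the extremal is
    y(x) = −cosh(sqrt(8) x) + tanh(sqrt(8)·12) sinh(sqrt(8) x).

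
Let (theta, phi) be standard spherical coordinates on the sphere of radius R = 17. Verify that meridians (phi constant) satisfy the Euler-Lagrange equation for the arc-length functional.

On the sphere of radius R = 17 with spherical coordinates (θ, φ), the induced metric is
    ds^2 = 289(dθ^2 + sin^2(θ) dφ^2).
Using θ as the parameter, the arc-length functional becomes
    J[φ] = ∫ 17 sqrt(1 + sin^2(θ) (dφ/dθ)^2) dθ.
So L = 17 sqrt(1 + sin^2(θ) φ'^2). Compute
    ∂L/∂φ = 0  (L has no explicit φ dependence),
    ∂L/∂φ' = 17 sin^2(θ) φ' / sqrt(1 + sin^2(θ) φ'^2).
For the candidate φ(θ) = c (constant), φ' = 0, so ∂L/∂φ' evaluated along the candidate vanishes, and ∂L/∂φ is identically zero. Hence
    d/dθ(∂L/∂φ') − ∂L/∂φ = 0
is satisfied. Therefore meridians φ = const are extremals of arc length — they are geodesics on the sphere.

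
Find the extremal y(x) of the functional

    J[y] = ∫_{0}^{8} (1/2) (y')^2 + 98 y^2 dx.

The Lagrangian is L = (1/2) (y')^2 + 98 y^2.
Compute ∂L/∂y = 196y, ∂L/∂y' = y'.
The Euler-Lagrange equation d/dx(∂L/∂y') − ∂L/∂y = 0 reduces to
    y'' − 196 y = 0.
Its general solution is
    y(x) = A e^(14x) + B e^(−14x),
with A, B fixed by the endpoint conditions.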